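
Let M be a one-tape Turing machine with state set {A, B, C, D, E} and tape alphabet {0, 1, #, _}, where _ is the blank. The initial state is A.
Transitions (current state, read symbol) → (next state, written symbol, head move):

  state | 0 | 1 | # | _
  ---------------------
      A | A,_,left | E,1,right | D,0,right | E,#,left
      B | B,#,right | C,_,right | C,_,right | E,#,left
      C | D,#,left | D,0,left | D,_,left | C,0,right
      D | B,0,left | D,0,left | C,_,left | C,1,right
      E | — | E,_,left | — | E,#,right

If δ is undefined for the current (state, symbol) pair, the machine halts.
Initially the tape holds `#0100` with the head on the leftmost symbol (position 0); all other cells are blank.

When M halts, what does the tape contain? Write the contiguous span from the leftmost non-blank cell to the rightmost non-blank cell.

1###0#

A | _[#]0100   read # → write 0, move right, go to D
D | _0[0]100   read 0 → write 0, move left, go to B
B | _[0]0100   read 0 → write #, move right, go to B
B | _#[0]100   read 0 → write #, move right, go to B
B | _##[1]00   read 1 → write _, move right, go to C
C | _##_[0]0   read 0 → write #, move left, go to D
D | _##[_]#0   read _ → write 1, move right, go to C
C | _##1[#]0   read # → write _, move left, go to D
D | _##[1]_0   read 1 → write 0, move left, go to D
D | _#[#]0_0   read # → write _, move left, go to C
C | _[#]_0_0   read # → write _, move left, go to D
D | [_]__0_0   read _ → write 1, move right, go to C
C | 1[_]_0_0   read _ → write 0, move right, go to C
C | 10[_]0_0   read _ → write 0, move right, go to C
C | 100[0]_0   read 0 → write #, move left, go to D
D | 10[0]#_0   read 0 → write 0, move left, go to B
B | 1[0]0#_0   read 0 → write #, move right, go to B
B | 1#[0]#_0   read 0 → write #, move right, go to B
B | 1##[#]_0   read # → write _, move right, go to C
C | 1##_[_]0   read _ → write 0, move right, go to C
C | 1##_0[0]   read 0 → write #, move left, go to D
D | 1##_[0]#   read 0 → write 0, move left, go to B
B | 1##[_]0#   read _ → write #, move left, go to E
E | 1#[#]#0#
The non-blank tape span at halt is 1###0#.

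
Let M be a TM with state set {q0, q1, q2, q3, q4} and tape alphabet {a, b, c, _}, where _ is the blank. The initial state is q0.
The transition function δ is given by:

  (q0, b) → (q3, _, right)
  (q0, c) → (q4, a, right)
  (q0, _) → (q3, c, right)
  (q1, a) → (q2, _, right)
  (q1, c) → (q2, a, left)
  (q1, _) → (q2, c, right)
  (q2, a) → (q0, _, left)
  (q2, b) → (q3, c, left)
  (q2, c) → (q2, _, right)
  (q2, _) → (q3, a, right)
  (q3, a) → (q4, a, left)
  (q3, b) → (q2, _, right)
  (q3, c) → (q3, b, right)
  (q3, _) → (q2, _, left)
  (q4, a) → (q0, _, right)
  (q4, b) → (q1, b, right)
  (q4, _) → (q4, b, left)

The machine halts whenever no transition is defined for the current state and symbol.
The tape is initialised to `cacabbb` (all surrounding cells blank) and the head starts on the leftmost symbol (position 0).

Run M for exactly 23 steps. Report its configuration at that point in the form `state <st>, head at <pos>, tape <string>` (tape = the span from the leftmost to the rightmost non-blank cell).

state=q0 head=0 tape=[c]acabbb   (q0,c)→(q4,a,right)
state=q4 head=1 tape=a[a]cabbb   (q4,a)→(q0,_,right)
state=q0 head=2 tape=a_[c]abbb   (q0,c)→(q4,a,right)
state=q4 head=3 tape=a_a[a]bbb   (q4,a)→(q0,_,right)
state=q0 head=4 tape=a_a_[b]bb   (q0,b)→(q3,_,right)
state=q3 head=5 tape=a_a__[b]b   (q3,b)→(q2,_,right)
state=q2 head=6 tape=a_a___[b]   (q2,b)→(q3,c,left)
state=q3 head=5 tape=a_a__[_]c   (q3,_)→(q2,_,left)
state=q2 head=4 tape=a_a_[_]_c   (q2,_)→(q3,a,right)
state=q3 head=5 tape=a_a_a[_]c   (q3,_)→(q2,_,left)
state=q2 head=4 tape=a_a_[a]_c   (q2,a)→(q0,_,left)
state=q0 head=3 tape=a_a[_]__c   (q0,_)→(q3,c,right)
state=q3 head=4 tape=a_ac[_]_c   (q3,_)→(q2,_,left)
state=q2 head=3 tape=a_a[c]__c   (q2,c)→(q2,_,right)
state=q2 head=4 tape=a_a_[_]_c   (q2,_)→(q3,a,right)
state=q3 head=5 tape=a_a_a[_]c   (q3,_)→(q2,_,left)
state=q2 head=4 tape=a_a_[a]_c   (q2,a)→(q0,_,left)
state=q0 head=3 tape=a_a[_]__c   (q0,_)→(q3,c,right)
state=q3 head=4 tape=a_ac[_]_c   (q3,_)→(q2,_,left)
state=q2 head=3 tape=a_a[c]__c   (q2,c)→(q2,_,right)
state=q2 head=4 tape=a_a_[_]_c   (q2,_)→(q3,a,right)
state=q3 head=5 tape=a_a_a[_]c   (q3,_)→(q2,_,left)
state=q2 head=4 tape=a_a_[a]_c   (q2,a)→(q0,_,left)
state=q0 head=3 tape=a_a[_]__c
After 23 steps: state q0, head at 3, tape a_a___c.

state q0, head at 3, tape a_a___c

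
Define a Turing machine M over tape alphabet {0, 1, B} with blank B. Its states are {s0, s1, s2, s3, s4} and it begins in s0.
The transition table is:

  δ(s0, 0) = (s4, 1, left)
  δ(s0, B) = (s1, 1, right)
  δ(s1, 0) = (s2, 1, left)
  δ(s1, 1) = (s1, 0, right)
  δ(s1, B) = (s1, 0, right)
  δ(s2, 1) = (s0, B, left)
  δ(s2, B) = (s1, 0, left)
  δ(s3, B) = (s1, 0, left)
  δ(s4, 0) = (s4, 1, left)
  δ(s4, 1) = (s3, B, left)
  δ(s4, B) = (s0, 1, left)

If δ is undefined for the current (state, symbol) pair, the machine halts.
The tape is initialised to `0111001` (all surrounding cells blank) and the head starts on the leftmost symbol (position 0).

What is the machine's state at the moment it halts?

state=s0 head=0 tape=BB[0]111001   (s0,0)→(s4,1,left)
state=s4 head=-1 tape=B[B]1111001   (s4,B)→(s0,1,left)
state=s0 head=-2 tape=[B]11111001   (s0,B)→(s1,1,right)
state=s1 head=-1 tape=1[1]1111001   (s1,1)→(s1,0,right)
state=s1 head=0 tape=10[1]111001   (s1,1)→(s1,0,right)
state=s1 head=1 tape=100[1]11001   (s1,1)→(s1,0,right)
state=s1 head=2 tape=1000[1]1001   (s1,1)→(s1,0,right)
state=s1 head=3 tape=10000[1]001   (s1,1)→(s1,0,right)
state=s1 head=4 tape=100000[0]01   (s1,0)→(s2,1,left)
state=s2 head=3 tape=10000[0]101
No transition is defined for (s2, 0); M halts in state s2.

s2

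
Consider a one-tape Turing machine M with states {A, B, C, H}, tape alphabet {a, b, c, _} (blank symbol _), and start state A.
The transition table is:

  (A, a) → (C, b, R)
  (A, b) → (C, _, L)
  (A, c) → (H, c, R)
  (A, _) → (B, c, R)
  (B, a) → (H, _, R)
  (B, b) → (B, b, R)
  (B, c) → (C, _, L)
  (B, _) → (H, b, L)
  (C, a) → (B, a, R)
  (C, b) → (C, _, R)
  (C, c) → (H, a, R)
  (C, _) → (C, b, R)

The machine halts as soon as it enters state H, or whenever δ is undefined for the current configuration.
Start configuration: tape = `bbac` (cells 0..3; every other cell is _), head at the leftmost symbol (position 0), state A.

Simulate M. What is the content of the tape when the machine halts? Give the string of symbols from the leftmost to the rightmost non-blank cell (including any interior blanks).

A | _[b]bac   read b → write _, move L, go to C
C | [_]_bac   read _ → write b, move R, go to C
C | b[_]bac   read _ → write b, move R, go to C
C | bb[b]ac   read b → write _, move R, go to C
C | bb_[a]c   read a → write a, move R, go to B
B | bb_a[c]   read c → write _, move L, go to C
C | bb_[a]_   read a → write a, move R, go to B
B | bb_a[_]   read _ → write b, move L, go to H
H | bb_[a]b
The non-blank tape span at halt is bb_ab.

bb_ab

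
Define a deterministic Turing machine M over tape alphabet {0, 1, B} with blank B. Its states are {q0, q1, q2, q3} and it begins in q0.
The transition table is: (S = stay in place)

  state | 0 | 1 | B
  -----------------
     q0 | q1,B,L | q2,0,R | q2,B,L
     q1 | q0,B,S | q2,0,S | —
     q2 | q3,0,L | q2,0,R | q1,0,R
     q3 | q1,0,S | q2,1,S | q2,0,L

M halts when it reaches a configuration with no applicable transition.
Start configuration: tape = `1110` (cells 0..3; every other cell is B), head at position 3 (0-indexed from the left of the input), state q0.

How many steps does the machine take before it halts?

state=q0 head=3 tape=B111[0]   (q0,0)→(q1,B,L)
state=q1 head=2 tape=B11[1]B   (q1,1)→(q2,0,S)
state=q2 head=2 tape=B11[0]B   (q2,0)→(q3,0,L)
state=q3 head=1 tape=B1[1]0B   (q3,1)→(q2,1,S)
state=q2 head=1 tape=B1[1]0B   (q2,1)→(q2,0,R)
state=q2 head=2 tape=B10[0]B   (q2,0)→(q3,0,L)
state=q3 head=1 tape=B1[0]0B   (q3,0)→(q1,0,S)
state=q1 head=1 tape=B1[0]0B   (q1,0)→(q0,B,S)
state=q0 head=1 tape=B1[B]0B   (q0,B)→(q2,B,L)
state=q2 head=0 tape=B[1]B0B   (q2,1)→(q2,0,R)
state=q2 head=1 tape=B0[B]0B   (q2,B)→(q1,0,R)
state=q1 head=2 tape=B00[0]B   (q1,0)→(q0,B,S)
state=q0 head=2 tape=B00[B]B   (q0,B)→(q2,B,L)
state=q2 head=1 tape=B0[0]BB   (q2,0)→(q3,0,L)
state=q3 head=0 tape=B[0]0BB   (q3,0)→(q1,0,S)
state=q1 head=0 tape=B[0]0BB   (q1,0)→(q0,B,S)
state=q0 head=0 tape=B[B]0BB   (q0,B)→(q2,B,L)
state=q2 head=-1 tape=[B]B0BB   (q2,B)→(q1,0,R)
state=q1 head=0 tape=0[B]0BB
M halts after 18 transitions.

18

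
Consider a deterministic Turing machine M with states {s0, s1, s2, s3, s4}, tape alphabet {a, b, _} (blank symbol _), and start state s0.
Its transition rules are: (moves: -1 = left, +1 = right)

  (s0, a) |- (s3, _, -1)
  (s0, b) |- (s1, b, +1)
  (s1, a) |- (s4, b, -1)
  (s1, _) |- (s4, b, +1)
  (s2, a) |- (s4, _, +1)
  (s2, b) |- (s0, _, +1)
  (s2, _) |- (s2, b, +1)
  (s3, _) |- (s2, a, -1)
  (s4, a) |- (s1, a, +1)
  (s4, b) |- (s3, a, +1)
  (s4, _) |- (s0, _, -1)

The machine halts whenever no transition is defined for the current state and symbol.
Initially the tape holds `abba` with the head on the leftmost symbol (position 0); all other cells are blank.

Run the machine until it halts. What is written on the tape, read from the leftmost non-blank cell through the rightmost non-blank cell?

b__bba

s0 | __[a]bba   read a → write _, move -1, go to s3
s3 | _[_]_bba   read _ → write a, move -1, go to s2
s2 | [_]a_bba   read _ → write b, move +1, go to s2
s2 | b[a]_bba   read a → write _, move +1, go to s4
s4 | b_[_]bba   read _ → write _, move -1, go to s0
s0 | b[_]_bba
The non-blank tape span at halt is b__bba.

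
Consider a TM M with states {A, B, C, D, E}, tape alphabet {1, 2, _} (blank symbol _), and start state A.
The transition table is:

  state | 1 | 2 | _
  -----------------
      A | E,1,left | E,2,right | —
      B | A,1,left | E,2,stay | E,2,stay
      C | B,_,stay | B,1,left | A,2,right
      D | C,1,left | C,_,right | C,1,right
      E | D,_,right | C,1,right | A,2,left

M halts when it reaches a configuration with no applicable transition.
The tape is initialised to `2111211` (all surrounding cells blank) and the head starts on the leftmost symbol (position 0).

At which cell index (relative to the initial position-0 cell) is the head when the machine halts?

state=A head=0 tape=[2]111211__   (A,2)→(E,2,right)
state=E head=1 tape=2[1]11211__   (E,1)→(D,_,right)
state=D head=2 tape=2_[1]1211__   (D,1)→(C,1,left)
state=C head=1 tape=2[_]11211__   (C,_)→(A,2,right)
state=A head=2 tape=22[1]1211__   (A,1)→(E,1,left)
state=E head=1 tape=2[2]11211__   (E,2)→(C,1,right)
state=C head=2 tape=21[1]1211__   (C,1)→(B,_,stay)
state=B head=2 tape=21[_]1211__   (B,_)→(E,2,stay)
state=E head=2 tape=21[2]1211__   (E,2)→(C,1,right)
state=C head=3 tape=211[1]211__   (C,1)→(B,_,stay)
state=B head=3 tape=211[_]211__   (B,_)→(E,2,stay)
state=E head=3 tape=211[2]211__   (E,2)→(C,1,right)
state=C head=4 tape=2111[2]11__   (C,2)→(B,1,left)
state=B head=3 tape=211[1]111__   (B,1)→(A,1,left)
state=A head=2 tape=21[1]1111__   (A,1)→(E,1,left)
state=E head=1 tape=2[1]11111__   (E,1)→(D,_,right)
state=D head=2 tape=2_[1]1111__   (D,1)→(C,1,left)
state=C head=1 tape=2[_]11111__   (C,_)→(A,2,right)
state=A head=2 tape=22[1]1111__   (A,1)→(E,1,left)
state=E head=1 tape=2[2]11111__   (E,2)→(C,1,right)
state=C head=2 tape=21[1]1111__   (C,1)→(B,_,stay)
state=B head=2 tape=21[_]1111__   (B,_)→(E,2,stay)
state=E head=2 tape=21[2]1111__   (E,2)→(C,1,right)
state=C head=3 tape=211[1]111__   (C,1)→(B,_,stay)
state=B head=3 tape=211[_]111__   (B,_)→(E,2,stay)
state=E head=3 tape=211[2]111__   (E,2)→(C,1,right)
state=C head=4 tape=2111[1]11__   (C,1)→(B,_,stay)
state=B head=4 tape=2111[_]11__   (B,_)→(E,2,stay)
state=E head=4 tape=2111[2]11__   (E,2)→(C,1,right)
state=C head=5 tape=21111[1]1__   (C,1)→(B,_,stay)
state=B head=5 tape=21111[_]1__   (B,_)→(E,2,stay)
state=E head=5 tape=21111[2]1__   (E,2)→(C,1,right)
state=C head=6 tape=211111[1]__   (C,1)→(B,_,stay)
state=B head=6 tape=211111[_]__   (B,_)→(E,2,stay)
state=E head=6 tape=211111[2]__   (E,2)→(C,1,right)
state=C head=7 tape=2111111[_]_   (C,_)→(A,2,right)
state=A head=8 tape=21111112[_]
At halt the head is at cell 8.

8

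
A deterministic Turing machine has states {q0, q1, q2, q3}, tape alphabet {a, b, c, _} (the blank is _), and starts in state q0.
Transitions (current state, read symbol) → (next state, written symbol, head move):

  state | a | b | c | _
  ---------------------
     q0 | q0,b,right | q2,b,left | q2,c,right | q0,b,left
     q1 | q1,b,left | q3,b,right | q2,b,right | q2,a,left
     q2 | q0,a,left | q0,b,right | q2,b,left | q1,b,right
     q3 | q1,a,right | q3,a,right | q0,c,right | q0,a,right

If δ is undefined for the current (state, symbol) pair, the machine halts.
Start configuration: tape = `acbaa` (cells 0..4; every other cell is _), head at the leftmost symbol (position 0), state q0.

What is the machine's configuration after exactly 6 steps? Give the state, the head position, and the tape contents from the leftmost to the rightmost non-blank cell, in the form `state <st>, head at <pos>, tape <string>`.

state q0, head at 4, tape bcbbbb

q0 | [a]cbaa_   read a → write b, move right, go to q0
q0 | b[c]baa_   read c → write c, move right, go to q2
q2 | bc[b]aa_   read b → write b, move right, go to q0
q0 | bcb[a]a_   read a → write b, move right, go to q0
q0 | bcbb[a]_   read a → write b, move right, go to q0
q0 | bcbbb[_]   read _ → write b, move left, go to q0
q0 | bcbb[b]b
After 6 steps: state q0, head at 4, tape bcbbbb.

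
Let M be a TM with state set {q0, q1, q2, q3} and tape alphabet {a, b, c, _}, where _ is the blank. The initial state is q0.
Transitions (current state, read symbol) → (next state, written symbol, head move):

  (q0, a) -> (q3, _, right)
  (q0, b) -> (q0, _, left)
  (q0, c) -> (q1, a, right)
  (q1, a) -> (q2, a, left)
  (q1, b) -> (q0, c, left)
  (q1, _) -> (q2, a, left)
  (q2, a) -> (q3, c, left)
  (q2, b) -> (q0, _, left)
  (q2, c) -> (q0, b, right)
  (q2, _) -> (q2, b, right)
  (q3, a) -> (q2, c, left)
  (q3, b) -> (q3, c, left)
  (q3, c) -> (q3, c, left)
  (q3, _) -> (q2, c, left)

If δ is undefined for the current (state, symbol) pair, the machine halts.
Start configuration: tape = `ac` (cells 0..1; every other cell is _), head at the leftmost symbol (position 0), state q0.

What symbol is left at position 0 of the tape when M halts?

c

q0 | ___[a]c_   read a → write _, move right, go to q3
q3 | ____[c]_   read c → write c, move left, go to q3
q3 | ___[_]c_   read _ → write c, move left, go to q2
q2 | __[_]cc_   read _ → write b, move right, go to q2
q2 | __b[c]c_   read c → write b, move right, go to q0
q0 | __bb[c]_   read c → write a, move right, go to q1
q1 | __bba[_]   read _ → write a, move left, go to q2
q2 | __bb[a]a   read a → write c, move left, go to q3
q3 | __b[b]ca   read b → write c, move left, go to q3
q3 | __[b]cca   read b → write c, move left, go to q3
q3 | _[_]ccca   read _ → write c, move left, go to q2
q2 | [_]cccca   read _ → write b, move right, go to q2
q2 | b[c]ccca   read c → write b, move right, go to q0
q0 | bb[c]cca   read c → write a, move right, go to q1
q1 | bba[c]ca
Cell 0 holds c when M halts.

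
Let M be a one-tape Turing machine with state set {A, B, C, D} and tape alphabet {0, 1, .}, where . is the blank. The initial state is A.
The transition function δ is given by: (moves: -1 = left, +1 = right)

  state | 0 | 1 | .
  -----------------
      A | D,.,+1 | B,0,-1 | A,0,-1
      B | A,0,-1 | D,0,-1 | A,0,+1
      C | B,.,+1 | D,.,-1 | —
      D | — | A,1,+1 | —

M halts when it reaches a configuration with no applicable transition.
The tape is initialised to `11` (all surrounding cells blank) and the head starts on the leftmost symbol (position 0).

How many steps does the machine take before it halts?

A | .[1]1.   read 1 → write 0, move -1, go to B
B | [.]01.   read . → write 0, move +1, go to A
A | 0[0]1.   read 0 → write ., move +1, go to D
D | 0.[1].   read 1 → write 1, move +1, go to A
A | 0.1[.]   read . → write 0, move -1, go to A
A | 0.[1]0   read 1 → write 0, move -1, go to B
B | 0[.]00   read . → write 0, move +1, go to A
A | 00[0]0   read 0 → write ., move +1, go to D
D | 00.[0]
M halts after 8 transitions.

8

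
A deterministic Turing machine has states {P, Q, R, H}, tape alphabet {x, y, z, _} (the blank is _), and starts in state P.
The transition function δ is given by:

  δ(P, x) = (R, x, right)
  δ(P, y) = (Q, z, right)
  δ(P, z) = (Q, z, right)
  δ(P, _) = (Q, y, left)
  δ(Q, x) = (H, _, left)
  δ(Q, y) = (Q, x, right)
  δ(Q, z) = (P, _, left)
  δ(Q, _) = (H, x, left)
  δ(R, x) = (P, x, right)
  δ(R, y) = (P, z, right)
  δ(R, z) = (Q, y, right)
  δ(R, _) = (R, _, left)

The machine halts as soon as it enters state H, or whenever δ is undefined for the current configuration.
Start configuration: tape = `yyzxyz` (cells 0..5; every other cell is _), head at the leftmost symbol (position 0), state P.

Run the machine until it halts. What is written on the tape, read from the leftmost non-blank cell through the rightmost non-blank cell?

state=P head=0 tape=[y]yzxyz   (P,y)→(Q,z,right)
state=Q head=1 tape=z[y]zxyz   (Q,y)→(Q,x,right)
state=Q head=2 tape=zx[z]xyz   (Q,z)→(P,_,left)
state=P head=1 tape=z[x]_xyz   (P,x)→(R,x,right)
state=R head=2 tape=zx[_]xyz   (R,_)→(R,_,left)
state=R head=1 tape=z[x]_xyz   (R,x)→(P,x,right)
state=P head=2 tape=zx[_]xyz   (P,_)→(Q,y,left)
state=Q head=1 tape=z[x]yxyz   (Q,x)→(H,_,left)
state=H head=0 tape=[z]_yxyz
The non-blank tape span at halt is z_yxyz.

z_yxyz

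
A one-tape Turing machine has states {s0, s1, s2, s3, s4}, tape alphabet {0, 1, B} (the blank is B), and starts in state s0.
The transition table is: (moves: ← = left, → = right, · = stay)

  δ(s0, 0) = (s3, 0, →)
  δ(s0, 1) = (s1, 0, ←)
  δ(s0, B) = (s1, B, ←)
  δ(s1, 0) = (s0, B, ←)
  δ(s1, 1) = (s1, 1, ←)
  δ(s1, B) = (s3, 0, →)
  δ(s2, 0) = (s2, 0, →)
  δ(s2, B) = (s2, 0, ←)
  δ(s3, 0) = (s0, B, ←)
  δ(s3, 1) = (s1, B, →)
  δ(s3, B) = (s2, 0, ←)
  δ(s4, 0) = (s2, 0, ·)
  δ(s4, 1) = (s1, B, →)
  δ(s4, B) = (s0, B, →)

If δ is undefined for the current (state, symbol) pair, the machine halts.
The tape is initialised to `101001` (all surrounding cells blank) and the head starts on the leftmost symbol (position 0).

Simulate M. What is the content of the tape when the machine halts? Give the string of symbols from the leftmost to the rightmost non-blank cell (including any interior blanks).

s0 | B[1]01001   read 1 → write 0, move ←, go to s1
s1 | [B]001001   read B → write 0, move →, go to s3
s3 | 0[0]01001   read 0 → write B, move ←, go to s0
s0 | [0]B01001   read 0 → write 0, move →, go to s3
s3 | 0[B]01001   read B → write 0, move ←, go to s2
s2 | [0]001001   read 0 → write 0, move →, go to s2
s2 | 0[0]01001   read 0 → write 0, move →, go to s2
s2 | 00[0]1001   read 0 → write 0, move →, go to s2
s2 | 000[1]001
The non-blank tape span at halt is 0001001.

0001001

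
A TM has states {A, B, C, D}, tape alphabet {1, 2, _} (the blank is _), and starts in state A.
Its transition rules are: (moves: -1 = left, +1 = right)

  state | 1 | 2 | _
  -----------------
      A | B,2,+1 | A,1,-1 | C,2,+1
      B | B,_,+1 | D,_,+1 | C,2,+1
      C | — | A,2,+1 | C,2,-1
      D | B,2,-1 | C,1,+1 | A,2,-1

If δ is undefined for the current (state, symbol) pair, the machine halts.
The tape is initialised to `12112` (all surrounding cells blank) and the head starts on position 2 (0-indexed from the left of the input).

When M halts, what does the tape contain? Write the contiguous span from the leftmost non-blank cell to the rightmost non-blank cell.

12221111

A | 12[1]12___   read 1 → write 2, move +1, go to B
B | 122[1]2___   read 1 → write _, move +1, go to B
B | 122_[2]___   read 2 → write _, move +1, go to D
D | 122__[_]__   read _ → write 2, move -1, go to A
A | 122_[_]2__   read _ → write 2, move +1, go to C
C | 122_2[2]__   read 2 → write 2, move +1, go to A
A | 122_22[_]_   read _ → write 2, move +1, go to C
C | 122_222[_]   read _ → write 2, move -1, go to C
C | 122_22[2]2   read 2 → write 2, move +1, go to A
A | 122_222[2]   read 2 → write 1, move -1, go to A
A | 122_22[2]1   read 2 → write 1, move -1, go to A
A | 122_2[2]11   read 2 → write 1, move -1, go to A
A | 122_[2]111   read 2 → write 1, move -1, go to A
A | 122[_]1111   read _ → write 2, move +1, go to C
C | 1222[1]111
The non-blank tape span at halt is 12221111.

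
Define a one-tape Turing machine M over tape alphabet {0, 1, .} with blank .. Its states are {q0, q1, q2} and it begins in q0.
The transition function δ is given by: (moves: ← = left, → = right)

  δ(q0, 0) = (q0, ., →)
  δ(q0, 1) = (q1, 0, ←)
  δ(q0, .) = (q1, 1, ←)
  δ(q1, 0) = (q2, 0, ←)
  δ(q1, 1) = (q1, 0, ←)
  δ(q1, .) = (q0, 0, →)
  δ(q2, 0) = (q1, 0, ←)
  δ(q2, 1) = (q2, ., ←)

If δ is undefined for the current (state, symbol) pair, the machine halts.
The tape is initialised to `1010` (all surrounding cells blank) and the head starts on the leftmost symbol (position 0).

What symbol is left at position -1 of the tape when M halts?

0

state=q0 head=0 tape=.[1]010.   (q0,1)→(q1,0,←)
state=q1 head=-1 tape=[.]0010.   (q1,.)→(q0,0,→)
state=q0 head=0 tape=0[0]010.   (q0,0)→(q0,.,→)
state=q0 head=1 tape=0.[0]10.   (q0,0)→(q0,.,→)
state=q0 head=2 tape=0..[1]0.   (q0,1)→(q1,0,←)
state=q1 head=1 tape=0.[.]00.   (q1,.)→(q0,0,→)
state=q0 head=2 tape=0.0[0]0.   (q0,0)→(q0,.,→)
state=q0 head=3 tape=0.0.[0].   (q0,0)→(q0,.,→)
state=q0 head=4 tape=0.0..[.]   (q0,.)→(q1,1,←)
state=q1 head=3 tape=0.0.[.]1   (q1,.)→(q0,0,→)
state=q0 head=4 tape=0.0.0[1]   (q0,1)→(q1,0,←)
state=q1 head=3 tape=0.0.[0]0   (q1,0)→(q2,0,←)
state=q2 head=2 tape=0.0[.]00
Cell -1 holds 0 when M halts.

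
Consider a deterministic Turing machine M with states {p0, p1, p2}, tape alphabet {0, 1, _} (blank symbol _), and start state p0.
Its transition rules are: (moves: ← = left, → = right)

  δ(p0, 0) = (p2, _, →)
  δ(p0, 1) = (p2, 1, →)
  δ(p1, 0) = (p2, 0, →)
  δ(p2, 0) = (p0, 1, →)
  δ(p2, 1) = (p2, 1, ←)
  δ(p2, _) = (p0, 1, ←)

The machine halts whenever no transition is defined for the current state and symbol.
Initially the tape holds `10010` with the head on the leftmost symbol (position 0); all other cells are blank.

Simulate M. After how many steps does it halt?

10

p0 | __[1]0010   read 1 → write 1, move →, go to p2
p2 | __1[0]010   read 0 → write 1, move →, go to p0
p0 | __11[0]10   read 0 → write _, move →, go to p2
p2 | __11_[1]0   read 1 → write 1, move ←, go to p2
p2 | __11[_]10   read _ → write 1, move ←, go to p0
p0 | __1[1]110   read 1 → write 1, move →, go to p2
p2 | __11[1]10   read 1 → write 1, move ←, go to p2
p2 | __1[1]110   read 1 → write 1, move ←, go to p2
p2 | __[1]1110   read 1 → write 1, move ←, go to p2
p2 | _[_]11110   read _ → write 1, move ←, go to p0
p0 | [_]111110
M halts after 10 transitions.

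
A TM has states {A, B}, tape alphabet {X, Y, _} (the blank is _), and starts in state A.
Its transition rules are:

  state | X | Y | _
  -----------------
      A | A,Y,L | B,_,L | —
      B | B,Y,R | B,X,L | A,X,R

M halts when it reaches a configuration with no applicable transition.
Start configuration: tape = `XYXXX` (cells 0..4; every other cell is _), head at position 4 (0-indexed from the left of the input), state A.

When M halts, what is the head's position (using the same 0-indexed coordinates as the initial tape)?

5

A | XYXX[X]_   read X → write Y, move L, go to A
A | XYX[X]Y_   read X → write Y, move L, go to A
A | XY[X]YY_   read X → write Y, move L, go to A
A | X[Y]YYY_   read Y → write _, move L, go to B
B | [X]_YYY_   read X → write Y, move R, go to B
B | Y[_]YYY_   read _ → write X, move R, go to A
A | YX[Y]YY_   read Y → write _, move L, go to B
B | Y[X]_YY_   read X → write Y, move R, go to B
B | YY[_]YY_   read _ → write X, move R, go to A
A | YYX[Y]Y_   read Y → write _, move L, go to B
B | YY[X]_Y_   read X → write Y, move R, go to B
B | YYY[_]Y_   read _ → write X, move R, go to A
A | YYYX[Y]_   read Y → write _, move L, go to B
B | YYY[X]__   read X → write Y, move R, go to B
B | YYYY[_]_   read _ → write X, move R, go to A
A | YYYYX[_]
At halt the head is at cell 5.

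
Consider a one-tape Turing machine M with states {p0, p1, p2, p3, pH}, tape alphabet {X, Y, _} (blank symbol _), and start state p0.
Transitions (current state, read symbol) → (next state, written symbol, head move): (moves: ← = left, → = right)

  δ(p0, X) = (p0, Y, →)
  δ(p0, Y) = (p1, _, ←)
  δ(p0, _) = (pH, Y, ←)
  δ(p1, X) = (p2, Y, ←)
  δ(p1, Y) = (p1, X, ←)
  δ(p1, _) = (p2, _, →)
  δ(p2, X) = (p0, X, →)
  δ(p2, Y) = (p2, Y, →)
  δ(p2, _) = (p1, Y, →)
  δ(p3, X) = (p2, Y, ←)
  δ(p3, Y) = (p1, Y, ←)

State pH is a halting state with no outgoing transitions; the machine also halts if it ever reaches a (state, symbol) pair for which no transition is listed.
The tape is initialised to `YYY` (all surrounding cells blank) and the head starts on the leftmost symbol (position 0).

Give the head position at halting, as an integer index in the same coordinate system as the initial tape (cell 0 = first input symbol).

1

p0 | __[Y]YY   read Y → write _, move ←, go to p1
p1 | _[_]_YY   read _ → write _, move →, go to p2
p2 | __[_]YY   read _ → write Y, move →, go to p1
p1 | __Y[Y]Y   read Y → write X, move ←, go to p1
p1 | __[Y]XY   read Y → write X, move ←, go to p1
p1 | _[_]XXY   read _ → write _, move →, go to p2
p2 | __[X]XY   read X → write X, move →, go to p0
p0 | __X[X]Y   read X → write Y, move →, go to p0
p0 | __XY[Y]   read Y → write _, move ←, go to p1
p1 | __X[Y]_   read Y → write X, move ←, go to p1
p1 | __[X]X_   read X → write Y, move ←, go to p2
p2 | _[_]YX_   read _ → write Y, move →, go to p1
p1 | _Y[Y]X_   read Y → write X, move ←, go to p1
p1 | _[Y]XX_   read Y → write X, move ←, go to p1
p1 | [_]XXX_   read _ → write _, move →, go to p2
p2 | _[X]XX_   read X → write X, move →, go to p0
p0 | _X[X]X_   read X → write Y, move →, go to p0
p0 | _XY[X]_   read X → write Y, move →, go to p0
p0 | _XYY[_]   read _ → write Y, move ←, go to pH
pH | _XY[Y]Y
At halt the head is at cell 1.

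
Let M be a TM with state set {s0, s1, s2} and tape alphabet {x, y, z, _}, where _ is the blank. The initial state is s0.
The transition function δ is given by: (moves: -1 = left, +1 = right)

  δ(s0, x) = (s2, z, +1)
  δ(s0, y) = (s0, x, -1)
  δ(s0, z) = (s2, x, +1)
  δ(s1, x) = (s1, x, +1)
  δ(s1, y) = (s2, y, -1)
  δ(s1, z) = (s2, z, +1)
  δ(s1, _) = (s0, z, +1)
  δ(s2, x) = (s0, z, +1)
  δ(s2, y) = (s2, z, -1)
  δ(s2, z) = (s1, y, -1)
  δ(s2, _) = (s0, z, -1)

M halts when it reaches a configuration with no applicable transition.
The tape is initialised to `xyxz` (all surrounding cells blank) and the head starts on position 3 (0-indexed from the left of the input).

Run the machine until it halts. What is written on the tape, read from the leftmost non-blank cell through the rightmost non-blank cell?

xyxzxz

state=s0 head=3 tape=xyx[z]___   (s0,z)→(s2,x,+1)
state=s2 head=4 tape=xyxx[_]__   (s2,_)→(s0,z,-1)
state=s0 head=3 tape=xyx[x]z__   (s0,x)→(s2,z,+1)
state=s2 head=4 tape=xyxz[z]__   (s2,z)→(s1,y,-1)
state=s1 head=3 tape=xyx[z]y__   (s1,z)→(s2,z,+1)
state=s2 head=4 tape=xyxz[y]__   (s2,y)→(s2,z,-1)
state=s2 head=3 tape=xyx[z]z__   (s2,z)→(s1,y,-1)
state=s1 head=2 tape=xy[x]yz__   (s1,x)→(s1,x,+1)
state=s1 head=3 tape=xyx[y]z__   (s1,y)→(s2,y,-1)
state=s2 head=2 tape=xy[x]yz__   (s2,x)→(s0,z,+1)
state=s0 head=3 tape=xyz[y]z__   (s0,y)→(s0,x,-1)
state=s0 head=2 tape=xy[z]xz__   (s0,z)→(s2,x,+1)
state=s2 head=3 tape=xyx[x]z__   (s2,x)→(s0,z,+1)
state=s0 head=4 tape=xyxz[z]__   (s0,z)→(s2,x,+1)
state=s2 head=5 tape=xyxzx[_]_   (s2,_)→(s0,z,-1)
state=s0 head=4 tape=xyxz[x]z_   (s0,x)→(s2,z,+1)
state=s2 head=5 tape=xyxzz[z]_   (s2,z)→(s1,y,-1)
state=s1 head=4 tape=xyxz[z]y_   (s1,z)→(s2,z,+1)
state=s2 head=5 tape=xyxzz[y]_   (s2,y)→(s2,z,-1)
state=s2 head=4 tape=xyxz[z]z_   (s2,z)→(s1,y,-1)
state=s1 head=3 tape=xyx[z]yz_   (s1,z)→(s2,z,+1)
state=s2 head=4 tape=xyxz[y]z_   (s2,y)→(s2,z,-1)
state=s2 head=3 tape=xyx[z]zz_   (s2,z)→(s1,y,-1)
state=s1 head=2 tape=xy[x]yzz_   (s1,x)→(s1,x,+1)
state=s1 head=3 tape=xyx[y]zz_   (s1,y)→(s2,y,-1)
state=s2 head=2 tape=xy[x]yzz_   (s2,x)→(s0,z,+1)
state=s0 head=3 tape=xyz[y]zz_   (s0,y)→(s0,x,-1)
state=s0 head=2 tape=xy[z]xzz_   (s0,z)→(s2,x,+1)
state=s2 head=3 tape=xyx[x]zz_   (s2,x)→(s0,z,+1)
state=s0 head=4 tape=xyxz[z]z_   (s0,z)→(s2,x,+1)
state=s2 head=5 tape=xyxzx[z]_   (s2,z)→(s1,y,-1)
state=s1 head=4 tape=xyxz[x]y_   (s1,x)→(s1,x,+1)
state=s1 head=5 tape=xyxzx[y]_   (s1,y)→(s2,y,-1)
state=s2 head=4 tape=xyxz[x]y_   (s2,x)→(s0,z,+1)
state=s0 head=5 tape=xyxzz[y]_   (s0,y)→(s0,x,-1)
state=s0 head=4 tape=xyxz[z]x_   (s0,z)→(s2,x,+1)
state=s2 head=5 tape=xyxzx[x]_   (s2,x)→(s0,z,+1)
state=s0 head=6 tape=xyxzxz[_]
The non-blank tape span at halt is xyxzxz.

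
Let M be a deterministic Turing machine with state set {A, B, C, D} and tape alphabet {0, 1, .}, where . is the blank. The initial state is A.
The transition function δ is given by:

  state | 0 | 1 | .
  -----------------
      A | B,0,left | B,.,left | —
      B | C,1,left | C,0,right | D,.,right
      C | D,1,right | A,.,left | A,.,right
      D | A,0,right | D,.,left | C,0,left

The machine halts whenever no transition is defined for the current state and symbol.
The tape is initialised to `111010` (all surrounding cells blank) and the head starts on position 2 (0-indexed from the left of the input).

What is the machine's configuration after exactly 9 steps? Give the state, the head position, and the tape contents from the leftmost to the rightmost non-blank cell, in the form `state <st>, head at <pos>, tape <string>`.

state=A head=2 tape=11[1]010   (A,1)→(B,.,left)
state=B head=1 tape=1[1].010   (B,1)→(C,0,right)
state=C head=2 tape=10[.]010   (C,.)→(A,.,right)
state=A head=3 tape=10.[0]10   (A,0)→(B,0,left)
state=B head=2 tape=10[.]010   (B,.)→(D,.,right)
state=D head=3 tape=10.[0]10   (D,0)→(A,0,right)
state=A head=4 tape=10.0[1]0   (A,1)→(B,.,left)
state=B head=3 tape=10.[0].0   (B,0)→(C,1,left)
state=C head=2 tape=10[.]1.0   (C,.)→(A,.,right)
state=A head=3 tape=10.[1].0
After 9 steps: state A, head at 3, tape 10.1.0.

state A, head at 3, tape 10.1.0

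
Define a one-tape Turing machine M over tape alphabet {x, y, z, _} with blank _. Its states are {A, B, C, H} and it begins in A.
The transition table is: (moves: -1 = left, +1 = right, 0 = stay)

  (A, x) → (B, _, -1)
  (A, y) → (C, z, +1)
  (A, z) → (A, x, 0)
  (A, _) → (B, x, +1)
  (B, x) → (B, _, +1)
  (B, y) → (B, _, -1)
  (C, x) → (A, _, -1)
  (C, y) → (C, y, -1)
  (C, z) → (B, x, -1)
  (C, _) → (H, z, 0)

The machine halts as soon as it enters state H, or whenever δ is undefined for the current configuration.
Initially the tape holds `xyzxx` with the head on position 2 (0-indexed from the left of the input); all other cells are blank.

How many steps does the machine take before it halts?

4

state=A head=2 tape=xy[z]xx   (A,z)→(A,x,0)
state=A head=2 tape=xy[x]xx   (A,x)→(B,_,-1)
state=B head=1 tape=x[y]_xx   (B,y)→(B,_,-1)
state=B head=0 tape=[x]__xx   (B,x)→(B,_,+1)
state=B head=1 tape=_[_]_xx
M halts after 4 transitions.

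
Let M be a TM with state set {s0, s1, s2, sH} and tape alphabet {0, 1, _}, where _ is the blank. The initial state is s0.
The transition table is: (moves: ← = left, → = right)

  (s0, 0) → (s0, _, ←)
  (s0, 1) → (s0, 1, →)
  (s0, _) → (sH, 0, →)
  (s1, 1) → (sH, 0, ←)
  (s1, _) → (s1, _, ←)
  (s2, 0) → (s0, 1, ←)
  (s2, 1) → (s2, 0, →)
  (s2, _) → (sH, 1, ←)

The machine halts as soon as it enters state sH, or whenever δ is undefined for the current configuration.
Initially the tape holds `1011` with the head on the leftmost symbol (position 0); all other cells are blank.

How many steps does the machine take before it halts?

s0 | [1]011   read 1 → write 1, move →, go to s0
s0 | 1[0]11   read 0 → write _, move ←, go to s0
s0 | [1]_11   read 1 → write 1, move →, go to s0
s0 | 1[_]11   read _ → write 0, move →, go to sH
sH | 10[1]1
M halts after 4 transitions.

4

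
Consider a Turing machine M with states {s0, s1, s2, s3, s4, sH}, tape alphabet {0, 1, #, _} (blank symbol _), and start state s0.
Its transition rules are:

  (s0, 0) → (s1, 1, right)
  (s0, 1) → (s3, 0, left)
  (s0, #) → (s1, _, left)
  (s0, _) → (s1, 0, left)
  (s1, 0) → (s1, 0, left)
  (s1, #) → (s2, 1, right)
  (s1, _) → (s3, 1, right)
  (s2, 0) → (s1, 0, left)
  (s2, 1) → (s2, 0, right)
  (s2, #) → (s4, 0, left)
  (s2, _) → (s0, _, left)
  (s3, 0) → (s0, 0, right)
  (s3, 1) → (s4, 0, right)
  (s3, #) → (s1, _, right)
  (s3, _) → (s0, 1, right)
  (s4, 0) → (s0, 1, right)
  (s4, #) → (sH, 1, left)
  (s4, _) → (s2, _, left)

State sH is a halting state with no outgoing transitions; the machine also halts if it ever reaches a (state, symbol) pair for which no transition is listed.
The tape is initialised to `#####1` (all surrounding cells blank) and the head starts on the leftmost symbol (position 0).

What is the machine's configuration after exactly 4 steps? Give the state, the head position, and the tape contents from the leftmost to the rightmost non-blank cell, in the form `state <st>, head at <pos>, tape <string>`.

state s1, head at 0, tape 11_###1

s0 | _[#]####1   read # → write _, move left, go to s1
s1 | [_]_####1   read _ → write 1, move right, go to s3
s3 | 1[_]####1   read _ → write 1, move right, go to s0
s0 | 11[#]###1   read # → write _, move left, go to s1
s1 | 1[1]_###1
After 4 steps: state s1, head at 0, tape 11_###1.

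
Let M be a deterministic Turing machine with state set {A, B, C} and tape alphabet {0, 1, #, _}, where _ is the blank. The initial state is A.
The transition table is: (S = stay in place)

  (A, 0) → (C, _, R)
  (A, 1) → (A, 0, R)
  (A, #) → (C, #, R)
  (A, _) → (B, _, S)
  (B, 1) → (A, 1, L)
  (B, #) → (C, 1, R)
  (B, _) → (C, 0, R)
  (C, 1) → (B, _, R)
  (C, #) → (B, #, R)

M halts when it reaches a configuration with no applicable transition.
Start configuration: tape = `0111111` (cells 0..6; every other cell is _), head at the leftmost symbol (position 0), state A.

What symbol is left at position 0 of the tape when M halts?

state=A head=0 tape=[0]111111__   (A,0)→(C,_,R)
state=C head=1 tape=_[1]11111__   (C,1)→(B,_,R)
state=B head=2 tape=__[1]1111__   (B,1)→(A,1,L)
state=A head=1 tape=_[_]11111__   (A,_)→(B,_,S)
state=B head=1 tape=_[_]11111__   (B,_)→(C,0,R)
state=C head=2 tape=_0[1]1111__   (C,1)→(B,_,R)
state=B head=3 tape=_0_[1]111__   (B,1)→(A,1,L)
state=A head=2 tape=_0[_]1111__   (A,_)→(B,_,S)
state=B head=2 tape=_0[_]1111__   (B,_)→(C,0,R)
state=C head=3 tape=_00[1]111__   (C,1)→(B,_,R)
state=B head=4 tape=_00_[1]11__   (B,1)→(A,1,L)
state=A head=3 tape=_00[_]111__   (A,_)→(B,_,S)
state=B head=3 tape=_00[_]111__   (B,_)→(C,0,R)
state=C head=4 tape=_000[1]11__   (C,1)→(B,_,R)
state=B head=5 tape=_000_[1]1__   (B,1)→(A,1,L)
state=A head=4 tape=_000[_]11__   (A,_)→(B,_,S)
state=B head=4 tape=_000[_]11__   (B,_)→(C,0,R)
state=C head=5 tape=_0000[1]1__   (C,1)→(B,_,R)
state=B head=6 tape=_0000_[1]__   (B,1)→(A,1,L)
state=A head=5 tape=_0000[_]1__   (A,_)→(B,_,S)
state=B head=5 tape=_0000[_]1__   (B,_)→(C,0,R)
state=C head=6 tape=_00000[1]__   (C,1)→(B,_,R)
state=B head=7 tape=_00000_[_]_   (B,_)→(C,0,R)
state=C head=8 tape=_00000_0[_]
Cell 0 holds _ when M halts.

_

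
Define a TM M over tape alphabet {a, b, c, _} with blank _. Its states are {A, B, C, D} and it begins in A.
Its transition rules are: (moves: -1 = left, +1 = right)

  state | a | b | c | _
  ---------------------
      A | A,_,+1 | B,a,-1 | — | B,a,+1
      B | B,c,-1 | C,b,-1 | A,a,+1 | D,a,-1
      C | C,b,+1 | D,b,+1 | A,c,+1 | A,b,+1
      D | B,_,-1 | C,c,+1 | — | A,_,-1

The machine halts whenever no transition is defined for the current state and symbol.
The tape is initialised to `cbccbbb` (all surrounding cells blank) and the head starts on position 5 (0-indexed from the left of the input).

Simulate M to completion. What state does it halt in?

D

state=A head=5 tape=cbccb[b]b   (A,b)→(B,a,-1)
state=B head=4 tape=cbcc[b]ab   (B,b)→(C,b,-1)
state=C head=3 tape=cbc[c]bab   (C,c)→(A,c,+1)
state=A head=4 tape=cbcc[b]ab   (A,b)→(B,a,-1)
state=B head=3 tape=cbc[c]aab   (B,c)→(A,a,+1)
state=A head=4 tape=cbca[a]ab   (A,a)→(A,_,+1)
state=A head=5 tape=cbca_[a]b   (A,a)→(A,_,+1)
state=A head=6 tape=cbca__[b]   (A,b)→(B,a,-1)
state=B head=5 tape=cbca_[_]a   (B,_)→(D,a,-1)
state=D head=4 tape=cbca[_]aa   (D,_)→(A,_,-1)
state=A head=3 tape=cbc[a]_aa   (A,a)→(A,_,+1)
state=A head=4 tape=cbc_[_]aa   (A,_)→(B,a,+1)
state=B head=5 tape=cbc_a[a]a   (B,a)→(B,c,-1)
state=B head=4 tape=cbc_[a]ca   (B,a)→(B,c,-1)
state=B head=3 tape=cbc[_]cca   (B,_)→(D,a,-1)
state=D head=2 tape=cb[c]acca
No transition is defined for (D, c); M halts in state D.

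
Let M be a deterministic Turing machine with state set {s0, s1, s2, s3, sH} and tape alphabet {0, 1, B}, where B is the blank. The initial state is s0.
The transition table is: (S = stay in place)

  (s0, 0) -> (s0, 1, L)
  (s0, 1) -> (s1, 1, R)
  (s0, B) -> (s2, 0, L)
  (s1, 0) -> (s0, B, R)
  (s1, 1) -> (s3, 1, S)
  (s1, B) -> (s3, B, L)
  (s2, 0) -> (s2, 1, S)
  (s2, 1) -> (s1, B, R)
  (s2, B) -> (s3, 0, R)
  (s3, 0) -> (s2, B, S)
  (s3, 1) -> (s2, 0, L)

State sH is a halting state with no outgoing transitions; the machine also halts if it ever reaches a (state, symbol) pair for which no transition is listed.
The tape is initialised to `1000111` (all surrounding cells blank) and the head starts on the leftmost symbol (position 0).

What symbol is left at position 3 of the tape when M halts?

state=s0 head=0 tape=[1]000111B   (s0,1)→(s1,1,R)
state=s1 head=1 tape=1[0]00111B   (s1,0)→(s0,B,R)
state=s0 head=2 tape=1B[0]0111B   (s0,0)→(s0,1,L)
state=s0 head=1 tape=1[B]10111B   (s0,B)→(s2,0,L)
state=s2 head=0 tape=[1]010111B   (s2,1)→(s1,B,R)
state=s1 head=1 tape=B[0]10111B   (s1,0)→(s0,B,R)
state=s0 head=2 tape=BB[1]0111B   (s0,1)→(s1,1,R)
state=s1 head=3 tape=BB1[0]111B   (s1,0)→(s0,B,R)
state=s0 head=4 tape=BB1B[1]11B   (s0,1)→(s1,1,R)
state=s1 head=5 tape=BB1B1[1]1B   (s1,1)→(s3,1,S)
state=s3 head=5 tape=BB1B1[1]1B   (s3,1)→(s2,0,L)
state=s2 head=4 tape=BB1B[1]01B   (s2,1)→(s1,B,R)
state=s1 head=5 tape=BB1BB[0]1B   (s1,0)→(s0,B,R)
state=s0 head=6 tape=BB1BBB[1]B   (s0,1)→(s1,1,R)
state=s1 head=7 tape=BB1BBB1[B]   (s1,B)→(s3,B,L)
state=s3 head=6 tape=BB1BBB[1]B   (s3,1)→(s2,0,L)
state=s2 head=5 tape=BB1BB[B]0B   (s2,B)→(s3,0,R)
state=s3 head=6 tape=BB1BB0[0]B   (s3,0)→(s2,B,S)
state=s2 head=6 tape=BB1BB0[B]B   (s2,B)→(s3,0,R)
state=s3 head=7 tape=BB1BB00[B]
Cell 3 holds B when M halts.

B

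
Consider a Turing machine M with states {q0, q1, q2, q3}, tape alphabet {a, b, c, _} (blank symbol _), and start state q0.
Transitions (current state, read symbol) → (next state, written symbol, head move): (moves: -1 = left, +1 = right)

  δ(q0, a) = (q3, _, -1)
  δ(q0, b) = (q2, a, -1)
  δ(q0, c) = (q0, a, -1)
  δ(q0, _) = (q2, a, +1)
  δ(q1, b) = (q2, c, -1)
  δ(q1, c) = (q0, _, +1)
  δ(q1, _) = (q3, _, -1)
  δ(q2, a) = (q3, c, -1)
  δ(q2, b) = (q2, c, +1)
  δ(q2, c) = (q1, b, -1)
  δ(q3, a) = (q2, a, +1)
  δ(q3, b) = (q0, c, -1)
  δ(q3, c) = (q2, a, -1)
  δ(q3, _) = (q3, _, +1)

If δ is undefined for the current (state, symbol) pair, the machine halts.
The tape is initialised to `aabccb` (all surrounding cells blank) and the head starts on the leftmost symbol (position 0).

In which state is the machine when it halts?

q0 | _[a]abccb   read a → write _, move -1, go to q3
q3 | [_]_abccb   read _ → write _, move +1, go to q3
q3 | _[_]abccb   read _ → write _, move +1, go to q3
q3 | __[a]bccb   read a → write a, move +1, go to q2
q2 | __a[b]ccb   read b → write c, move +1, go to q2
q2 | __ac[c]cb   read c → write b, move -1, go to q1
q1 | __a[c]bcb   read c → write _, move +1, go to q0
q0 | __a_[b]cb   read b → write a, move -1, go to q2
q2 | __a[_]acb
No transition is defined for (q2, _); M halts in state q2.

q2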